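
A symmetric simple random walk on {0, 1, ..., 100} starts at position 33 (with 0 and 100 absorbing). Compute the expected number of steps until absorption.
E[τ | X_0 = 33] = 2211

Let v_k = E[τ | X_0 = k]. Boundary: v_0 = v_100 = 0. Recurrence: v_k = 1 + (v_{k-1} + v_{k+1})/2 for 1 ≤ k ≤ 99. The particular solution to v_k − (v_{k-1} + v_{k+1})/2 = 1 is v_k = −k^2. Adding homogeneous solution A + B k and matching boundaries gives v_k = k (100 − k). Substituting k = 33: v_33 = 33 · 67 = 2211.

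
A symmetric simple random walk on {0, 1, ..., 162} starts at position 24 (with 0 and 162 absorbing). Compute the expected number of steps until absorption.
E[τ | X_0 = 24] = 3312

Let v_k = E[τ | X_0 = k]. Boundary: v_0 = v_162 = 0. Recurrence: v_k = 1 + (v_{k-1} + v_{k+1})/2 for 1 ≤ k ≤ 161. The particular solution to v_k − (v_{k-1} + v_{k+1})/2 = 1 is v_k = −k^2. Adding homogeneous solution A + B k and matching boundaries gives v_k = k (162 − k). Substituting k = 24: v_24 = 24 · 138 = 3312.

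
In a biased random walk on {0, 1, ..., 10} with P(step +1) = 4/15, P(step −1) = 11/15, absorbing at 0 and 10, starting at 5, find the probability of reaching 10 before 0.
P(hit 10 before 0) = (1 − (11/4)^5) / (1 − (11/4)^10) = 1024/162075

Let u_k denote P(reach 10 before 0 | start at k). Boundary: u_0 = 0, u_10 = 1. Recurrence: u_k = 4/15·u_{k+1} + 11/15·u_{k-1} for 1 ≤ k ≤ 9. Try u_k = A + B·r^k with r = q/p = (11/15)/(4/15) = 11/4. Substitution satisfies the recurrence; boundary conditions give:
  u_k = (1 − r^k) / (1 − r^N) = (1 − (11/4)^5) / (1 − (11/4)^10) = 1024/162075.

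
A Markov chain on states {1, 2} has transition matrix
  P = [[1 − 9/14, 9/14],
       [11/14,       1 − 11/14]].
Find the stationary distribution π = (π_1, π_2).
π_1 = 11/20, π_2 = 9/20

Solve πP = π with π_1 + π_2 = 1. From πP = π: π_1 · (1 − 9/14) + π_2 · 11/14 = π_1 ⇒ π_2 · 11/14 = π_1 · 9/14 ⇒ π_2/π_1 = (9/14)/(11/14) = 9/11. Together with π_1 + π_2 = 1:
  π_1 = (11/14)/(9/14 + 11/14) = (11/14)/(10/7) = 11/20,
  π_2 = (9/14)/(9/14 + 11/14) = (9/14)/(10/7) = 9/20.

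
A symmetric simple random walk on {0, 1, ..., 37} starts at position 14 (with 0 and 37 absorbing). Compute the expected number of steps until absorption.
E[τ | X_0 = 14] = 322

Let v_k = E[τ | X_0 = k]. Boundary: v_0 = v_37 = 0. Recurrence: v_k = 1 + (v_{k-1} + v_{k+1})/2 for 1 ≤ k ≤ 36. The particular solution to v_k − (v_{k-1} + v_{k+1})/2 = 1 is v_k = −k^2. Adding homogeneous solution A + B k and matching boundaries gives v_k = k (37 − k). Substituting k = 14: v_14 = 14 · 23 = 322.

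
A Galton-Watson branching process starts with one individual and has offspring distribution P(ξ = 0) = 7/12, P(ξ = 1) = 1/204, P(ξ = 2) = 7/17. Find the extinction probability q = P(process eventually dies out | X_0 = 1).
q = 1

Mean offspring μ = 0·7/12 + 1·1/204 + 2·7/17 = 169/204 ≤ 1. For μ ≤ 1 with offspring not concentrated at 1, the Galton-Watson process goes extinct almost surely, so q = 1.
(Algebraic check: The pgf is f(s) = 7/12 + 1/204·s + 7/17·s². The extinction probability q is the smallest fixed point of f in [0, 1]. Setting s = f(s):
  7/17·s² + (1/204 − 1)·s + 7/12 = 0
  7/17·s² − (7/12 + 7/17)·s + 7/12 = 0
which factors as (s − 1)·(7/17·s − 7/12) = 0, giving roots s = 1 and s = (7/12)/(7/17) = 17/12. Since 17/12 ≥ 1, the smallest root in [0, 1] is s = 1.)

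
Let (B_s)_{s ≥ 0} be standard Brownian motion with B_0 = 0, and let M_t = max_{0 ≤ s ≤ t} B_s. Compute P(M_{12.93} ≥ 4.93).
P(M_{12.93} ≥ 4.93) = 2·P(B_{12.93} ≥ 4.93) = 2(1 − Φ(4.93/√12.93)) ≈ 0.1704

By the reflection principle for Brownian motion, P(M_t ≥ a) = 2 · P(B_t ≥ a) for a ≥ 0. Since B_t ~ N(0, t), P(B_t ≥ 4.93) = 1 − Φ(4.93/√t) = 1 − Φ(4.93/√12.93) = 1 − Φ(1.3710). So
  P(M_{12.93} ≥ 4.93) = 2(1 − Φ(1.3710)) ≈ 0.1704.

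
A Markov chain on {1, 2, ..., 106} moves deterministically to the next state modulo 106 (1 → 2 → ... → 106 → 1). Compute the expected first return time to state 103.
E[T_103 | X_0 = 103] = 106

The chain cycles deterministically, so starting at state 103 it returns in exactly 106 steps. Equivalently, the stationary distribution is uniform π_j = 1/106 for every state j, so by Kac's formula E[T_103] = 1/π_103 = 106.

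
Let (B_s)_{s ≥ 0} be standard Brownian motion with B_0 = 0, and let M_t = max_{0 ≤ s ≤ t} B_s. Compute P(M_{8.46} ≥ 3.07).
P(M_{8.46} ≥ 3.07) = 2·P(B_{8.46} ≥ 3.07) = 2(1 − Φ(3.07/√8.46)) ≈ 0.2912

By the reflection principle for Brownian motion, P(M_t ≥ a) = 2 · P(B_t ≥ a) for a ≥ 0. Since B_t ~ N(0, t), P(B_t ≥ 3.07) = 1 − Φ(3.07/√t) = 1 − Φ(3.07/√8.46) = 1 − Φ(1.0555). So
  P(M_{8.46} ≥ 3.07) = 2(1 − Φ(1.0555)) ≈ 0.2912.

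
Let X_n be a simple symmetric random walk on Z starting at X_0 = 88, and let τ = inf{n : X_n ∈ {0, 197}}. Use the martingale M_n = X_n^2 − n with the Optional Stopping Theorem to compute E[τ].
E[τ] = 9592

M_n = X_n^2 − n is a martingale (since E[X_{n+1}^2 | F_n] = X_n^2 + 1). By OST (τ has finite mean in a bounded region), E[M_τ] = E[M_0] = X_0^2 − 0 = 88^2 = 7744. Also E[M_τ] = E[X_τ^2] − E[τ]. The walk exits at 0 or 197, with P(hit 197 first) = 88/197, so E[X_τ^2] = 197^2 · 88/197 + 0 = 17336. Thus E[τ] = E[X_τ^2] − E[M_τ] = 17336 − 7744 = 9592 = 88(197 − 88) = 9592.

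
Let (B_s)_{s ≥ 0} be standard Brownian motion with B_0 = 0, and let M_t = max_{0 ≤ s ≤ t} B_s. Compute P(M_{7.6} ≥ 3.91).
P(M_{7.6} ≥ 3.91) = 2·P(B_{7.6} ≥ 3.91) = 2(1 − Φ(3.91/√7.6)) ≈ 0.1561

By the reflection principle for Brownian motion, P(M_t ≥ a) = 2 · P(B_t ≥ a) for a ≥ 0. Since B_t ~ N(0, t), P(B_t ≥ 3.91) = 1 − Φ(3.91/√t) = 1 − Φ(3.91/√7.6) = 1 − Φ(1.4183). So
  P(M_{7.6} ≥ 3.91) = 2(1 − Φ(1.4183)) ≈ 0.1561.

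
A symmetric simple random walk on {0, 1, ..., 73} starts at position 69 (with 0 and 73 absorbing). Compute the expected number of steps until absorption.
E[τ | X_0 = 69] = 276

Let v_k = E[τ | X_0 = k]. Boundary: v_0 = v_73 = 0. Recurrence: v_k = 1 + (v_{k-1} + v_{k+1})/2 for 1 ≤ k ≤ 72. The particular solution to v_k − (v_{k-1} + v_{k+1})/2 = 1 is v_k = −k^2. Adding homogeneous solution A + B k and matching boundaries gives v_k = k (73 − k). Substituting k = 69: v_69 = 69 · 4 = 276.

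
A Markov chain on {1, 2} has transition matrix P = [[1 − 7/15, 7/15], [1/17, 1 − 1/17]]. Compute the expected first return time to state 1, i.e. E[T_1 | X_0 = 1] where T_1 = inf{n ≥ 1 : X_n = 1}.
E[T_1 | X_0 = 1] = 1/π_1 = 134/15

For an irreducible recurrent Markov chain with stationary distribution π, E[T_i | X_0 = i] = 1/π_i (Kac's formula). Here π_1 = (1/17)/(7/15 + 1/17) = (1/17)/(134/255) = 15/134, so E[T_1 | X_0 = 1] = 1/π_1 = (7/15 + 1/17)/(1/17) = (134/255)/(1/17) = 134/15.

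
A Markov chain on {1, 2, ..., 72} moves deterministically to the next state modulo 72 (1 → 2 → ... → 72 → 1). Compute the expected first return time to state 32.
E[T_32 | X_0 = 32] = 72

The chain cycles deterministically, so starting at state 32 it returns in exactly 72 steps. Equivalently, the stationary distribution is uniform π_j = 1/72 for every state j, so by Kac's formula E[T_32] = 1/π_32 = 72.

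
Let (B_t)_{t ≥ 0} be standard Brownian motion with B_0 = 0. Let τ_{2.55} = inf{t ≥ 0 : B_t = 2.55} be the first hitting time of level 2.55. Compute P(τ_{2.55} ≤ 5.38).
P(τ_{2.55} ≤ 5.38) = 2(1 − Φ(2.55/√5.38)) = 2(1 − Φ(1.0994)) ≈ 0.2716

By the reflection principle for standard BM, P(τ_b ≤ t) = 2 · P(B_t ≥ b). Since B_t ~ N(0, t), P(B_t ≥ 2.55) = 1 − Φ(2.55/√t) = 1 − Φ(2.55/√5.38) = 1 − Φ(1.0994) ≈ 0.13580. Doubling: P(τ_{2.55} ≤ 5.38) ≈ 2 · 0.13580 = 0.27160 ≈ 0.2716.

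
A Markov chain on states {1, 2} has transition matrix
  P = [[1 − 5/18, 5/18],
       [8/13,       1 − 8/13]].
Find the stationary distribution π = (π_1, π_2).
π_1 = 144/209, π_2 = 65/209

Solve πP = π with π_1 + π_2 = 1. From πP = π: π_1 · (1 − 5/18) + π_2 · 8/13 = π_1 ⇒ π_2 · 8/13 = π_1 · 5/18 ⇒ π_2/π_1 = (5/18)/(8/13) = 65/144. Together with π_1 + π_2 = 1:
  π_1 = (8/13)/(5/18 + 8/13) = (8/13)/(209/234) = 144/209,
  π_2 = (5/18)/(5/18 + 8/13) = (5/18)/(209/234) = 65/209.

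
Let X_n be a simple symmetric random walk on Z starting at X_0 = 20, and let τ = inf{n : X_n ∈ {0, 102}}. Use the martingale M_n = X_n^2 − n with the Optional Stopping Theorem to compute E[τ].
E[τ] = 1640

M_n = X_n^2 − n is a martingale (since E[X_{n+1}^2 | F_n] = X_n^2 + 1). By OST (τ has finite mean in a bounded region), E[M_τ] = E[M_0] = X_0^2 − 0 = 20^2 = 400. Also E[M_τ] = E[X_τ^2] − E[τ]. The walk exits at 0 or 102, with P(hit 102 first) = 20/102, so E[X_τ^2] = 102^2 · 20/102 + 0 = 2040. Thus E[τ] = E[X_τ^2] − E[M_τ] = 2040 − 400 = 1640 = 20(102 − 20) = 1640.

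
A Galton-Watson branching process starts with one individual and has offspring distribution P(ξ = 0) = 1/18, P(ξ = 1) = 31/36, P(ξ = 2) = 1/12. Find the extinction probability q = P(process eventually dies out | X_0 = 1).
q = 2/3

The pgf is f(s) = 1/18 + 31/36·s + 1/12·s². The extinction probability q is the smallest fixed point of f in [0, 1]. Setting s = f(s):
  1/12·s² + (31/36 − 1)·s + 1/18 = 0
  1/12·s² − (1/18 + 1/12)·s + 1/18 = 0
which factors as (s − 1)·(1/12·s − 1/18) = 0, giving roots s = 1 and s = (1/18)/(1/12) = 2/3.
Mean offspring μ = 31/36 + 2·1/12 = 37/36 > 1 (supercritical), so q < 1. The extinction probability is the smaller root: q = (1/18)/(1/12) = 2/3.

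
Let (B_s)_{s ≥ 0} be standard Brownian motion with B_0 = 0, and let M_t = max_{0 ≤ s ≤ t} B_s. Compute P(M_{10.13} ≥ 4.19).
P(M_{10.13} ≥ 4.19) = 2·P(B_{10.13} ≥ 4.19) = 2(1 − Φ(4.19/√10.13)) ≈ 0.1880

By the reflection principle for Brownian motion, P(M_t ≥ a) = 2 · P(B_t ≥ a) for a ≥ 0. Since B_t ~ N(0, t), P(B_t ≥ 4.19) = 1 − Φ(4.19/√t) = 1 − Φ(4.19/√10.13) = 1 − Φ(1.3165). So
  P(M_{10.13} ≥ 4.19) = 2(1 − Φ(1.3165)) ≈ 0.1880.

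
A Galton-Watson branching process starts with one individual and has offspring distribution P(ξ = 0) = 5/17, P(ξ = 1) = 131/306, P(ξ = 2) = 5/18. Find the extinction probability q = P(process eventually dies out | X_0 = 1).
q = 1

Mean offspring μ = 0·5/17 + 1·131/306 + 2·5/18 = 301/306 ≤ 1. For μ ≤ 1 with offspring not concentrated at 1, the Galton-Watson process goes extinct almost surely, so q = 1.
(Algebraic check: The pgf is f(s) = 5/17 + 131/306·s + 5/18·s². The extinction probability q is the smallest fixed point of f in [0, 1]. Setting s = f(s):
  5/18·s² + (131/306 − 1)·s + 5/17 = 0
  5/18·s² − (5/17 + 5/18)·s + 5/17 = 0
which factors as (s − 1)·(5/18·s − 5/17) = 0, giving roots s = 1 and s = (5/17)/(5/18) = 18/17. Since 18/17 ≥ 1, the smallest root in [0, 1] is s = 1.)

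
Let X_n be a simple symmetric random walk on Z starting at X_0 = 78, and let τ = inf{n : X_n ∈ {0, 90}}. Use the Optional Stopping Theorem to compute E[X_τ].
E[X_τ] = 78

X_n is a martingale and τ is a bounded-mean stopping time (indeed τ is finite a.s. with bounded expectation since the walk is in a bounded region). By the OST, E[X_τ] = E[X_0] = 78. Equivalently: E[X_τ] = 90 · P(hit 90 first) + 0 · P(hit 0 first) = 90 · (78/90) = 78.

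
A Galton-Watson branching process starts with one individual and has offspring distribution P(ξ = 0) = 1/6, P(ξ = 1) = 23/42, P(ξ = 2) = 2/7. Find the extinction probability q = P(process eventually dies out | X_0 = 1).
q = 7/12

The pgf is f(s) = 1/6 + 23/42·s + 2/7·s². The extinction probability q is the smallest fixed point of f in [0, 1]. Setting s = f(s):
  2/7·s² + (23/42 − 1)·s + 1/6 = 0
  2/7·s² − (1/6 + 2/7)·s + 1/6 = 0
which factors as (s − 1)·(2/7·s − 1/6) = 0, giving roots s = 1 and s = (1/6)/(2/7) = 7/12.
Mean offspring μ = 23/42 + 2·2/7 = 47/42 > 1 (supercritical), so q < 1. The extinction probability is the smaller root: q = (1/6)/(2/7) = 7/12.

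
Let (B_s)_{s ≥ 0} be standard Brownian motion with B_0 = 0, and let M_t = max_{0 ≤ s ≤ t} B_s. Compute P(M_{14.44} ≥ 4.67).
P(M_{14.44} ≥ 4.67) = 2·P(B_{14.44} ≥ 4.67) = 2(1 − Φ(4.67/√14.44)) ≈ 0.2191

By the reflection principle for Brownian motion, P(M_t ≥ a) = 2 · P(B_t ≥ a) for a ≥ 0. Since B_t ~ N(0, t), P(B_t ≥ 4.67) = 1 − Φ(4.67/√t) = 1 − Φ(4.67/√14.44) = 1 − Φ(1.2289). So
  P(M_{14.44} ≥ 4.67) = 2(1 − Φ(1.2289)) ≈ 0.2191.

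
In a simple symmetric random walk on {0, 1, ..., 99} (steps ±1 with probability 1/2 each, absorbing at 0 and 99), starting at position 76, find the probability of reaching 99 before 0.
P(hit 99 before 0) = 76/99

Let u_k = P(hit 99 before 0 | start at k). Then u_0 = 0, u_99 = 1, and u_k = u_{k-1}/2 + u_{k+1}/2 for 1 ≤ k ≤ 98. This harmonic recurrence is solved by u_k = k/99, giving u_76 = 76/99.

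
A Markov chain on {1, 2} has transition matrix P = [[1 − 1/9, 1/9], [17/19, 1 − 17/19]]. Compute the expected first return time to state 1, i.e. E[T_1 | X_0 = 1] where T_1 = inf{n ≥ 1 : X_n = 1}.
E[T_1 | X_0 = 1] = 1/π_1 = 172/153

For an irreducible recurrent Markov chain with stationary distribution π, E[T_i | X_0 = i] = 1/π_i (Kac's formula). Here π_1 = (17/19)/(1/9 + 17/19) = (17/19)/(172/171) = 153/172, so E[T_1 | X_0 = 1] = 1/π_1 = (1/9 + 17/19)/(17/19) = (172/171)/(17/19) = 172/153.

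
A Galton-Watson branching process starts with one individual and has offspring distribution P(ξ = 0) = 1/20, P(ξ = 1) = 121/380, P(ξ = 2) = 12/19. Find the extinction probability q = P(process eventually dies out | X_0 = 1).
q = 19/240

The pgf is f(s) = 1/20 + 121/380·s + 12/19·s². The extinction probability q is the smallest fixed point of f in [0, 1]. Setting s = f(s):
  12/19·s² + (121/380 − 1)·s + 1/20 = 0
  12/19·s² − (1/20 + 12/19)·s + 1/20 = 0
which factors as (s − 1)·(12/19·s − 1/20) = 0, giving roots s = 1 and s = (1/20)/(12/19) = 19/240.
Mean offspring μ = 121/380 + 2·12/19 = 601/380 > 1 (supercritical), so q < 1. The extinction probability is the smaller root: q = (1/20)/(12/19) = 19/240.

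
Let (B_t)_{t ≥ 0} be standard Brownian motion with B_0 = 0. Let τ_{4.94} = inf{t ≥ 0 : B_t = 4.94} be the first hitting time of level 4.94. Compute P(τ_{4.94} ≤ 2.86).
P(τ_{4.94} ≤ 2.86) = 2(1 − Φ(4.94/√2.86)) = 2(1 − Φ(2.9211)) ≈ 0.0035

By the reflection principle for standard BM, P(τ_b ≤ t) = 2 · P(B_t ≥ b). Since B_t ~ N(0, t), P(B_t ≥ 4.94) = 1 − Φ(4.94/√t) = 1 − Φ(4.94/√2.86) = 1 − Φ(2.9211) ≈ 0.00174. Doubling: P(τ_{4.94} ≤ 2.86) ≈ 2 · 0.00174 = 0.00348 ≈ 0.0035.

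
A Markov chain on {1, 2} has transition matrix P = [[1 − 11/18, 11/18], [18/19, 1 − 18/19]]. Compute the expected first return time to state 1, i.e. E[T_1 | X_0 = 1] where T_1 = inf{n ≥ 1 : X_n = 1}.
E[T_1 | X_0 = 1] = 1/π_1 = 533/324

For an irreducible recurrent Markov chain with stationary distribution π, E[T_i | X_0 = i] = 1/π_i (Kac's formula). Here π_1 = (18/19)/(11/18 + 18/19) = (18/19)/(533/342) = 324/533, so E[T_1 | X_0 = 1] = 1/π_1 = (11/18 + 18/19)/(18/19) = (533/342)/(18/19) = 533/324.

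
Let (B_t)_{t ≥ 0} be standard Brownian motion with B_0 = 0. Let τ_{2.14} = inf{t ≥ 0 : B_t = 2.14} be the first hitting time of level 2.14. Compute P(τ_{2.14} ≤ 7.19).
P(τ_{2.14} ≤ 7.19) = 2(1 − Φ(2.14/√7.19)) = 2(1 − Φ(0.7981)) ≈ 0.4248

By the reflection principle for standard BM, P(τ_b ≤ t) = 2 · P(B_t ≥ b). Since B_t ~ N(0, t), P(B_t ≥ 2.14) = 1 − Φ(2.14/√t) = 1 − Φ(2.14/√7.19) = 1 − Φ(0.7981) ≈ 0.21241. Doubling: P(τ_{2.14} ≤ 7.19) ≈ 2 · 0.21241 = 0.42482 ≈ 0.4248.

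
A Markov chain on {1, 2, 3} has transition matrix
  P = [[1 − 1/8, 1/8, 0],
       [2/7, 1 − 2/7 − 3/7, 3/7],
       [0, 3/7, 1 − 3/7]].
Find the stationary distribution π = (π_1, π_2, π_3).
π = (8/15, 7/30, 7/30)

This is a birth-death chain on three states, which satisfies detailed balance: π_1 · P_{12} = π_2 · P_{21} and π_2 · P_{23} = π_3 · P_{32}.
From π_1 · 1/8 = π_2 · 2/7: π_2/π_1 = (1/8)/(2/7) = 7/16.
From π_2 · 3/7 = π_3 · 3/7: π_3/π_2 = (3/7)/(3/7) = 1.
Take π_1 proportional to 1; then unnormalized π = (1, 7/16, 7/16). Normalize by dividing by the sum 15/8:
  π = (8/15, 7/30, 7/30).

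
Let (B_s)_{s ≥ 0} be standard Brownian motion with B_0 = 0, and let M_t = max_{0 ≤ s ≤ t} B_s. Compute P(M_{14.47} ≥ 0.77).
P(M_{14.47} ≥ 0.77) = 2·P(B_{14.47} ≥ 0.77) = 2(1 − Φ(0.77/√14.47)) ≈ 0.8396

By the reflection principle for Brownian motion, P(M_t ≥ a) = 2 · P(B_t ≥ a) for a ≥ 0. Since B_t ~ N(0, t), P(B_t ≥ 0.77) = 1 − Φ(0.77/√t) = 1 − Φ(0.77/√14.47) = 1 − Φ(0.2024). So
  P(M_{14.47} ≥ 0.77) = 2(1 − Φ(0.2024)) ≈ 0.8396.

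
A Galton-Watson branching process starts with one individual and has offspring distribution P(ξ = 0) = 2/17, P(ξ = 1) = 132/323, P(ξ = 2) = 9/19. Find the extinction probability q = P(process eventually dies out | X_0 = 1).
q = 38/153

The pgf is f(s) = 2/17 + 132/323·s + 9/19·s². The extinction probability q is the smallest fixed point of f in [0, 1]. Setting s = f(s):
  9/19·s² + (132/323 − 1)·s + 2/17 = 0
  9/19·s² − (2/17 + 9/19)·s + 2/17 = 0
which factors as (s − 1)·(9/19·s − 2/17) = 0, giving roots s = 1 and s = (2/17)/(9/19) = 38/153.
Mean offspring μ = 132/323 + 2·9/19 = 438/323 > 1 (supercritical), so q < 1. The extinction probability is the smaller root: q = (2/17)/(9/19) = 38/153.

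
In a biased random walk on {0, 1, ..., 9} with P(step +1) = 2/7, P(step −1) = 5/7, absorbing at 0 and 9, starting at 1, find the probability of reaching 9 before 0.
P(hit 9 before 0) = (1 − (5/2)^1) / (1 − (5/2)^9) = 256/650871

Let u_k denote P(reach 9 before 0 | start at k). Boundary: u_0 = 0, u_9 = 1. Recurrence: u_k = 2/7·u_{k+1} + 5/7·u_{k-1} for 1 ≤ k ≤ 8. Try u_k = A + B·r^k with r = q/p = (5/7)/(2/7) = 5/2. Substitution satisfies the recurrence; boundary conditions give:
  u_k = (1 − r^k) / (1 − r^N) = (1 − (5/2)^1) / (1 − (5/2)^9) = 256/650871.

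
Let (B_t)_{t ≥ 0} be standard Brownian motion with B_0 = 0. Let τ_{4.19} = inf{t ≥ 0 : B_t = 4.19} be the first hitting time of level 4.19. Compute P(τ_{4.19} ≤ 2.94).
P(τ_{4.19} ≤ 2.94) = 2(1 − Φ(4.19/√2.94)) = 2(1 − Φ(2.4437)) ≈ 0.0145

By the reflection principle for standard BM, P(τ_b ≤ t) = 2 · P(B_t ≥ b). Since B_t ~ N(0, t), P(B_t ≥ 4.19) = 1 − Φ(4.19/√t) = 1 − Φ(4.19/√2.94) = 1 − Φ(2.4437) ≈ 0.00727. Doubling: P(τ_{4.19} ≤ 2.94) ≈ 2 · 0.00727 = 0.01454 ≈ 0.0145.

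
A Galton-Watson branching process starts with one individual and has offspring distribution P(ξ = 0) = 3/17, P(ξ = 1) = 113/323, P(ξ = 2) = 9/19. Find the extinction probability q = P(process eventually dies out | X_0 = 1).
q = 19/51

The pgf is f(s) = 3/17 + 113/323·s + 9/19·s². The extinction probability q is the smallest fixed point of f in [0, 1]. Setting s = f(s):
  9/19·s² + (113/323 − 1)·s + 3/17 = 0
  9/19·s² − (3/17 + 9/19)·s + 3/17 = 0
which factors as (s − 1)·(9/19·s − 3/17) = 0, giving roots s = 1 and s = (3/17)/(9/19) = 19/51.
Mean offspring μ = 113/323 + 2·9/19 = 419/323 > 1 (supercritical), so q < 1. The extinction probability is the smaller root: q = (3/17)/(9/19) = 19/51.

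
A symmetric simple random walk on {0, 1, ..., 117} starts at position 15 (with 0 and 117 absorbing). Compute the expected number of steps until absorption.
E[τ | X_0 = 15] = 1530

Let v_k = E[τ | X_0 = k]. Boundary: v_0 = v_117 = 0. Recurrence: v_k = 1 + (v_{k-1} + v_{k+1})/2 for 1 ≤ k ≤ 116. The particular solution to v_k − (v_{k-1} + v_{k+1})/2 = 1 is v_k = −k^2. Adding homogeneous solution A + B k and matching boundaries gives v_k = k (117 − k). Substituting k = 15: v_15 = 15 · 102 = 1530.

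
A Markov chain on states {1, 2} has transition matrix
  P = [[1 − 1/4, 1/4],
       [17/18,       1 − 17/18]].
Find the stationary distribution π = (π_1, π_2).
π_1 = 34/43, π_2 = 9/43

Solve πP = π with π_1 + π_2 = 1. From πP = π: π_1 · (1 − 1/4) + π_2 · 17/18 = π_1 ⇒ π_2 · 17/18 = π_1 · 1/4 ⇒ π_2/π_1 = (1/4)/(17/18) = 9/34. Together with π_1 + π_2 = 1:
  π_1 = (17/18)/(1/4 + 17/18) = (17/18)/(43/36) = 34/43,
  π_2 = (1/4)/(1/4 + 17/18) = (1/4)/(43/36) = 9/43.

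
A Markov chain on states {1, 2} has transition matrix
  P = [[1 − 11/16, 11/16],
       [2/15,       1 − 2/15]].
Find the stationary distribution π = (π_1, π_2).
π_1 = 32/197, π_2 = 165/197

Solve πP = π with π_1 + π_2 = 1. From πP = π: π_1 · (1 − 11/16) + π_2 · 2/15 = π_1 ⇒ π_2 · 2/15 = π_1 · 11/16 ⇒ π_2/π_1 = (11/16)/(2/15) = 165/32. Together with π_1 + π_2 = 1:
  π_1 = (2/15)/(11/16 + 2/15) = (2/15)/(197/240) = 32/197,
  π_2 = (11/16)/(11/16 + 2/15) = (11/16)/(197/240) = 165/197.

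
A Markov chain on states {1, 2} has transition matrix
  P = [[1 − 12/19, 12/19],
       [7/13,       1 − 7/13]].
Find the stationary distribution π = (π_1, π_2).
π_1 = 133/289, π_2 = 156/289

Solve πP = π with π_1 + π_2 = 1. From πP = π: π_1 · (1 − 12/19) + π_2 · 7/13 = π_1 ⇒ π_2 · 7/13 = π_1 · 12/19 ⇒ π_2/π_1 = (12/19)/(7/13) = 156/133. Together with π_1 + π_2 = 1:
  π_1 = (7/13)/(12/19 + 7/13) = (7/13)/(289/247) = 133/289,
  π_2 = (12/19)/(12/19 + 7/13) = (12/19)/(289/247) = 156/289.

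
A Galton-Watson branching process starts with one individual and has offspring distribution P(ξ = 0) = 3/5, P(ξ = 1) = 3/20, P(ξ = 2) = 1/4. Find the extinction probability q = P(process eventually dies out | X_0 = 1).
q = 1

Mean offspring μ = 0·3/5 + 1·3/20 + 2·1/4 = 13/20 ≤ 1. For μ ≤ 1 with offspring not concentrated at 1, the Galton-Watson process goes extinct almost surely, so q = 1.
(Algebraic check: The pgf is f(s) = 3/5 + 3/20·s + 1/4·s². The extinction probability q is the smallest fixed point of f in [0, 1]. Setting s = f(s):
  1/4·s² + (3/20 − 1)·s + 3/5 = 0
  1/4·s² − (3/5 + 1/4)·s + 3/5 = 0
which factors as (s − 1)·(1/4·s − 3/5) = 0, giving roots s = 1 and s = (3/5)/(1/4) = 12/5. Since 12/5 ≥ 1, the smallest root in [0, 1] is s = 1.)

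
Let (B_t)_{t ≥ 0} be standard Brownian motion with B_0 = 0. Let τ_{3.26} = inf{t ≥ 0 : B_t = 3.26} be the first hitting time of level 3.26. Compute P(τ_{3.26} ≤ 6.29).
P(τ_{3.26} ≤ 6.29) = 2(1 − Φ(3.26/√6.29)) = 2(1 − Φ(1.2998)) ≈ 0.1937

By the reflection principle for standard BM, P(τ_b ≤ t) = 2 · P(B_t ≥ b). Since B_t ~ N(0, t), P(B_t ≥ 3.26) = 1 − Φ(3.26/√t) = 1 − Φ(3.26/√6.29) = 1 − Φ(1.2998) ≈ 0.09683. Doubling: P(τ_{3.26} ≤ 6.29) ≈ 2 · 0.09683 = 0.19366 ≈ 0.1937.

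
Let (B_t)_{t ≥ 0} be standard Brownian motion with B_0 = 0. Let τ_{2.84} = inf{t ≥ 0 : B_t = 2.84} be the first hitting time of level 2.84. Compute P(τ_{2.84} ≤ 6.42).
P(τ_{2.84} ≤ 6.42) = 2(1 − Φ(2.84/√6.42)) = 2(1 − Φ(1.1209)) ≈ 0.2623

By the reflection principle for standard BM, P(τ_b ≤ t) = 2 · P(B_t ≥ b). Since B_t ~ N(0, t), P(B_t ≥ 2.84) = 1 − Φ(2.84/√t) = 1 − Φ(2.84/√6.42) = 1 − Φ(1.1209) ≈ 0.13117. Doubling: P(τ_{2.84} ≤ 6.42) ≈ 2 · 0.13117 = 0.26234 ≈ 0.2623.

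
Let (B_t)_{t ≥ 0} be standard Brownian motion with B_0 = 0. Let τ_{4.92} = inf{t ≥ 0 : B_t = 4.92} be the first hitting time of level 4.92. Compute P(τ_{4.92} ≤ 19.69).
P(τ_{4.92} ≤ 19.69) = 2(1 − Φ(4.92/√19.69)) = 2(1 − Φ(1.1088)) ≈ 0.2675

By the reflection principle for standard BM, P(τ_b ≤ t) = 2 · P(B_t ≥ b). Since B_t ~ N(0, t), P(B_t ≥ 4.92) = 1 − Φ(4.92/√t) = 1 − Φ(4.92/√19.69) = 1 − Φ(1.1088) ≈ 0.13376. Doubling: P(τ_{4.92} ≤ 19.69) ≈ 2 · 0.13376 = 0.26752 ≈ 0.2675.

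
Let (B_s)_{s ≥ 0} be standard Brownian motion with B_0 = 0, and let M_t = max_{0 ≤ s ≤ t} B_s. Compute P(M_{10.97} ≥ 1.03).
P(M_{10.97} ≥ 1.03) = 2·P(B_{10.97} ≥ 1.03) = 2(1 − Φ(1.03/√10.97)) ≈ 0.7558

By the reflection principle for Brownian motion, P(M_t ≥ a) = 2 · P(B_t ≥ a) for a ≥ 0. Since B_t ~ N(0, t), P(B_t ≥ 1.03) = 1 − Φ(1.03/√t) = 1 − Φ(1.03/√10.97) = 1 − Φ(0.3110). So
  P(M_{10.97} ≥ 1.03) = 2(1 − Φ(0.3110)) ≈ 0.7558.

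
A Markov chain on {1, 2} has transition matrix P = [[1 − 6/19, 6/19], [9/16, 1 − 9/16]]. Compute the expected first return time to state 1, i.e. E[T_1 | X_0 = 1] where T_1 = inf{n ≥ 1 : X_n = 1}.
E[T_1 | X_0 = 1] = 1/π_1 = 89/57

For an irreducible recurrent Markov chain with stationary distribution π, E[T_i | X_0 = i] = 1/π_i (Kac's formula). Here π_1 = (9/16)/(6/19 + 9/16) = (9/16)/(267/304) = 57/89, so E[T_1 | X_0 = 1] = 1/π_1 = (6/19 + 9/16)/(9/16) = (267/304)/(9/16) = 89/57.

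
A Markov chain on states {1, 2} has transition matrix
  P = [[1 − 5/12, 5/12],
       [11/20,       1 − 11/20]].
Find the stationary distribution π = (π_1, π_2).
π_1 = 33/58, π_2 = 25/58

Solve πP = π with π_1 + π_2 = 1. From πP = π: π_1 · (1 − 5/12) + π_2 · 11/20 = π_1 ⇒ π_2 · 11/20 = π_1 · 5/12 ⇒ π_2/π_1 = (5/12)/(11/20) = 25/33. Together with π_1 + π_2 = 1:
  π_1 = (11/20)/(5/12 + 11/20) = (11/20)/(29/30) = 33/58,
  π_2 = (5/12)/(5/12 + 11/20) = (5/12)/(29/30) = 25/58.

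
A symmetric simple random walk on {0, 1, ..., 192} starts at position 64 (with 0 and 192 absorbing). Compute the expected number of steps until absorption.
E[τ | X_0 = 64] = 8192

Let v_k = E[τ | X_0 = k]. Boundary: v_0 = v_192 = 0. Recurrence: v_k = 1 + (v_{k-1} + v_{k+1})/2 for 1 ≤ k ≤ 191. The particular solution to v_k − (v_{k-1} + v_{k+1})/2 = 1 is v_k = −k^2. Adding homogeneous solution A + B k and matching boundaries gives v_k = k (192 − k). Substituting k = 64: v_64 = 64 · 128 = 8192.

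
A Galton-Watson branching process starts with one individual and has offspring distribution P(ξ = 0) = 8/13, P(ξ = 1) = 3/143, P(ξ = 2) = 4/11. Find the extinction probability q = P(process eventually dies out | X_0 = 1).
q = 1

Mean offspring μ = 0·8/13 + 1·3/143 + 2·4/11 = 107/143 ≤ 1. For μ ≤ 1 with offspring not concentrated at 1, the Galton-Watson process goes extinct almost surely, so q = 1.
(Algebraic check: The pgf is f(s) = 8/13 + 3/143·s + 4/11·s². The extinction probability q is the smallest fixed point of f in [0, 1]. Setting s = f(s):
  4/11·s² + (3/143 − 1)·s + 8/13 = 0
  4/11·s² − (8/13 + 4/11)·s + 8/13 = 0
which factors as (s − 1)·(4/11·s − 8/13) = 0, giving roots s = 1 and s = (8/13)/(4/11) = 22/13. Since 22/13 ≥ 1, the smallest root in [0, 1] is s = 1.)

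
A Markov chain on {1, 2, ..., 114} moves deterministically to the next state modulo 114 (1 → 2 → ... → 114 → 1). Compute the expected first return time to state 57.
E[T_57 | X_0 = 57] = 114

The chain cycles deterministically, so starting at state 57 it returns in exactly 114 steps. Equivalently, the stationary distribution is uniform π_j = 1/114 for every state j, so by Kac's formula E[T_57] = 1/π_57 = 114.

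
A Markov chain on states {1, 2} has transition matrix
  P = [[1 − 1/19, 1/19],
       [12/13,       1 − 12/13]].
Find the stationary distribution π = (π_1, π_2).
π_1 = 228/241, π_2 = 13/241

Solve πP = π with π_1 + π_2 = 1. From πP = π: π_1 · (1 − 1/19) + π_2 · 12/13 = π_1 ⇒ π_2 · 12/13 = π_1 · 1/19 ⇒ π_2/π_1 = (1/19)/(12/13) = 13/228. Together with π_1 + π_2 = 1:
  π_1 = (12/13)/(1/19 + 12/13) = (12/13)/(241/247) = 228/241,
  π_2 = (1/19)/(1/19 + 12/13) = (1/19)/(241/247) = 13/241.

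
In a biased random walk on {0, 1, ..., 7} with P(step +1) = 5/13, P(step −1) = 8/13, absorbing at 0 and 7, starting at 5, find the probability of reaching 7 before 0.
P(hit 7 before 0) = (1 − (8/5)^5) / (1 − (8/5)^7) = 247025/673009

Let u_k denote P(reach 7 before 0 | start at k). Boundary: u_0 = 0, u_7 = 1. Recurrence: u_k = 5/13·u_{k+1} + 8/13·u_{k-1} for 1 ≤ k ≤ 6. Try u_k = A + B·r^k with r = q/p = (8/13)/(5/13) = 8/5. Substitution satisfies the recurrence; boundary conditions give:
  u_k = (1 − r^k) / (1 − r^N) = (1 − (8/5)^5) / (1 − (8/5)^7) = 247025/673009.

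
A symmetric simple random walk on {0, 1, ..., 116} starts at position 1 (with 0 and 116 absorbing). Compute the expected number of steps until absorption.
E[τ | X_0 = 1] = 115

Let v_k = E[τ | X_0 = k]. Boundary: v_0 = v_116 = 0. Recurrence: v_k = 1 + (v_{k-1} + v_{k+1})/2 for 1 ≤ k ≤ 115. The particular solution to v_k − (v_{k-1} + v_{k+1})/2 = 1 is v_k = −k^2. Adding homogeneous solution A + B k and matching boundaries gives v_k = k (116 − k). Substituting k = 1: v_1 = 1 · 115 = 115.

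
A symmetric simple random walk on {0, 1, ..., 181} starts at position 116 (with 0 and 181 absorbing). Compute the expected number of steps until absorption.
E[τ | X_0 = 116] = 7540

Let v_k = E[τ | X_0 = k]. Boundary: v_0 = v_181 = 0. Recurrence: v_k = 1 + (v_{k-1} + v_{k+1})/2 for 1 ≤ k ≤ 180. The particular solution to v_k − (v_{k-1} + v_{k+1})/2 = 1 is v_k = −k^2. Adding homogeneous solution A + B k and matching boundaries gives v_k = k (181 − k). Substituting k = 116: v_116 = 116 · 65 = 7540.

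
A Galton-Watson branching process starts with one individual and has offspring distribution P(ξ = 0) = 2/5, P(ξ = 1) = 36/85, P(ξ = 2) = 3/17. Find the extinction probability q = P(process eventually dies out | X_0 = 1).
q = 1

Mean offspring μ = 0·2/5 + 1·36/85 + 2·3/17 = 66/85 ≤ 1. For μ ≤ 1 with offspring not concentrated at 1, the Galton-Watson process goes extinct almost surely, so q = 1.
(Algebraic check: The pgf is f(s) = 2/5 + 36/85·s + 3/17·s². The extinction probability q is the smallest fixed point of f in [0, 1]. Setting s = f(s):
  3/17·s² + (36/85 − 1)·s + 2/5 = 0
  3/17·s² − (2/5 + 3/17)·s + 2/5 = 0
which factors as (s − 1)·(3/17·s − 2/5) = 0, giving roots s = 1 and s = (2/5)/(3/17) = 34/15. Since 34/15 ≥ 1, the smallest root in [0, 1] is s = 1.)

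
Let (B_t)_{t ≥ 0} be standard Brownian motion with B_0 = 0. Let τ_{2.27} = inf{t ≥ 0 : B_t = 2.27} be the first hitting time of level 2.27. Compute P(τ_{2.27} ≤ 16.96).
P(τ_{2.27} ≤ 16.96) = 2(1 − Φ(2.27/√16.96)) = 2(1 − Φ(0.5512)) ≈ 0.5815

By the reflection principle for standard BM, P(τ_b ≤ t) = 2 · P(B_t ≥ b). Since B_t ~ N(0, t), P(B_t ≥ 2.27) = 1 − Φ(2.27/√t) = 1 − Φ(2.27/√16.96) = 1 − Φ(0.5512) ≈ 0.29075. Doubling: P(τ_{2.27} ≤ 16.96) ≈ 2 · 0.29075 = 0.58150 ≈ 0.5815.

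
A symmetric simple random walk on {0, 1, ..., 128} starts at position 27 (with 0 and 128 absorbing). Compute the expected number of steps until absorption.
E[τ | X_0 = 27] = 2727

Let v_k = E[τ | X_0 = k]. Boundary: v_0 = v_128 = 0. Recurrence: v_k = 1 + (v_{k-1} + v_{k+1})/2 for 1 ≤ k ≤ 127. The particular solution to v_k − (v_{k-1} + v_{k+1})/2 = 1 is v_k = −k^2. Adding homogeneous solution A + B k and matching boundaries gives v_k = k (128 − k). Substituting k = 27: v_27 = 27 · 101 = 2727.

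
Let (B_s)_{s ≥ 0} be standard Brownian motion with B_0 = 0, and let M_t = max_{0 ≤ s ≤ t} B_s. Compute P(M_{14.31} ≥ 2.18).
P(M_{14.31} ≥ 2.18) = 2·P(B_{14.31} ≥ 2.18) = 2(1 − Φ(2.18/√14.31)) ≈ 0.5644

By the reflection principle for Brownian motion, P(M_t ≥ a) = 2 · P(B_t ≥ a) for a ≥ 0. Since B_t ~ N(0, t), P(B_t ≥ 2.18) = 1 − Φ(2.18/√t) = 1 − Φ(2.18/√14.31) = 1 − Φ(0.5763). So
  P(M_{14.31} ≥ 2.18) = 2(1 − Φ(0.5763)) ≈ 0.5644.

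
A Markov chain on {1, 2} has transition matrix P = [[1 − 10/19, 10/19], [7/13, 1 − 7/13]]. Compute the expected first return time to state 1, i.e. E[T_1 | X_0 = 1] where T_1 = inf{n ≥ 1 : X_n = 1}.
E[T_1 | X_0 = 1] = 1/π_1 = 263/133

For an irreducible recurrent Markov chain with stationary distribution π, E[T_i | X_0 = i] = 1/π_i (Kac's formula). Here π_1 = (7/13)/(10/19 + 7/13) = (7/13)/(263/247) = 133/263, so E[T_1 | X_0 = 1] = 1/π_1 = (10/19 + 7/13)/(7/13) = (263/247)/(7/13) = 263/133.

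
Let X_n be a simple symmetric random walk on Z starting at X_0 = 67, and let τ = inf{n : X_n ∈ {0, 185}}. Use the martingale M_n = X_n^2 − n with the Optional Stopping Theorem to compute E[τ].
E[τ] = 7906

M_n = X_n^2 − n is a martingale (since E[X_{n+1}^2 | F_n] = X_n^2 + 1). By OST (τ has finite mean in a bounded region), E[M_τ] = E[M_0] = X_0^2 − 0 = 67^2 = 4489. Also E[M_τ] = E[X_τ^2] − E[τ]. The walk exits at 0 or 185, with P(hit 185 first) = 67/185, so E[X_τ^2] = 185^2 · 67/185 + 0 = 12395. Thus E[τ] = E[X_τ^2] − E[M_τ] = 12395 − 4489 = 7906 = 67(185 − 67) = 7906.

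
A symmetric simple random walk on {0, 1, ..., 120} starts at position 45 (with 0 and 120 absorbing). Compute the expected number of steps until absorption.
E[τ | X_0 = 45] = 3375

Let v_k = E[τ | X_0 = k]. Boundary: v_0 = v_120 = 0. Recurrence: v_k = 1 + (v_{k-1} + v_{k+1})/2 for 1 ≤ k ≤ 119. The particular solution to v_k − (v_{k-1} + v_{k+1})/2 = 1 is v_k = −k^2. Adding homogeneous solution A + B k and matching boundaries gives v_k = k (120 − k). Substituting k = 45: v_45 = 45 · 75 = 3375.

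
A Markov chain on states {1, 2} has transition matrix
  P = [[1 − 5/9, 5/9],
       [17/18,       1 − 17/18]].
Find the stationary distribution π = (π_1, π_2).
π_1 = 17/27, π_2 = 10/27

Solve πP = π with π_1 + π_2 = 1. From πP = π: π_1 · (1 − 5/9) + π_2 · 17/18 = π_1 ⇒ π_2 · 17/18 = π_1 · 5/9 ⇒ π_2/π_1 = (5/9)/(17/18) = 10/17. Together with π_1 + π_2 = 1:
  π_1 = (17/18)/(5/9 + 17/18) = (17/18)/(3/2) = 17/27,
  π_2 = (5/9)/(5/9 + 17/18) = (5/9)/(3/2) = 10/27.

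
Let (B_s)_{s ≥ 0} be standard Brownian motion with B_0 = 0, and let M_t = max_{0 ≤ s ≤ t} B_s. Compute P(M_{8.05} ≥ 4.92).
P(M_{8.05} ≥ 4.92) = 2·P(B_{8.05} ≥ 4.92) = 2(1 − Φ(4.92/√8.05)) ≈ 0.0829

By the reflection principle for Brownian motion, P(M_t ≥ a) = 2 · P(B_t ≥ a) for a ≥ 0. Since B_t ~ N(0, t), P(B_t ≥ 4.92) = 1 − Φ(4.92/√t) = 1 − Φ(4.92/√8.05) = 1 − Φ(1.7341). So
  P(M_{8.05} ≥ 4.92) = 2(1 − Φ(1.7341)) ≈ 0.0829.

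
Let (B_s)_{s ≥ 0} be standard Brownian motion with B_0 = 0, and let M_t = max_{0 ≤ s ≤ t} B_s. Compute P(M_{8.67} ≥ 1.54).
P(M_{8.67} ≥ 1.54) = 2·P(B_{8.67} ≥ 1.54) = 2(1 − Φ(1.54/√8.67)) ≈ 0.6010

By the reflection principle for Brownian motion, P(M_t ≥ a) = 2 · P(B_t ≥ a) for a ≥ 0. Since B_t ~ N(0, t), P(B_t ≥ 1.54) = 1 − Φ(1.54/√t) = 1 − Φ(1.54/√8.67) = 1 − Φ(0.5230). So
  P(M_{8.67} ≥ 1.54) = 2(1 − Φ(0.5230)) ≈ 0.6010.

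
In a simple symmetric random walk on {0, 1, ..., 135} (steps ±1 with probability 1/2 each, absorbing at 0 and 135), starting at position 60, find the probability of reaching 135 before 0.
P(hit 135 before 0) = 60/135 = 4/9

Let u_k = P(hit 135 before 0 | start at k). Then u_0 = 0, u_135 = 1, and u_k = u_{k-1}/2 + u_{k+1}/2 for 1 ≤ k ≤ 134. This harmonic recurrence is solved by u_k = k/135, giving u_60 = 60/135 = 4/9.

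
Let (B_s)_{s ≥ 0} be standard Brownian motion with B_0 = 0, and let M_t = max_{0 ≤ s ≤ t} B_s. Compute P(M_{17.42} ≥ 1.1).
P(M_{17.42} ≥ 1.1) = 2·P(B_{17.42} ≥ 1.1) = 2(1 − Φ(1.1/√17.42)) ≈ 0.7921

By the reflection principle for Brownian motion, P(M_t ≥ a) = 2 · P(B_t ≥ a) for a ≥ 0. Since B_t ~ N(0, t), P(B_t ≥ 1.1) = 1 − Φ(1.1/√t) = 1 − Φ(1.1/√17.42) = 1 − Φ(0.2636). So
  P(M_{17.42} ≥ 1.1) = 2(1 − Φ(0.2636)) ≈ 0.7921.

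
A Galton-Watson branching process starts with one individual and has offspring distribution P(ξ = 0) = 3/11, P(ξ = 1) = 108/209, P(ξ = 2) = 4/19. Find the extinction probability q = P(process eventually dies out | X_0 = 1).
q = 1

Mean offspring μ = 0·3/11 + 1·108/209 + 2·4/19 = 196/209 ≤ 1. For μ ≤ 1 with offspring not concentrated at 1, the Galton-Watson process goes extinct almost surely, so q = 1.
(Algebraic check: The pgf is f(s) = 3/11 + 108/209·s + 4/19·s². The extinction probability q is the smallest fixed point of f in [0, 1]. Setting s = f(s):
  4/19·s² + (108/209 − 1)·s + 3/11 = 0
  4/19·s² − (3/11 + 4/19)·s + 3/11 = 0
which factors as (s − 1)·(4/19·s − 3/11) = 0, giving roots s = 1 and s = (3/11)/(4/19) = 57/44. Since 57/44 ≥ 1, the smallest root in [0, 1] is s = 1.)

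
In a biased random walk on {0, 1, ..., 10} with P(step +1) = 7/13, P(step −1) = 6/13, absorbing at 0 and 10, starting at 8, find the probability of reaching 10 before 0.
P(hit 10 before 0) = (1 − (6/7)^8) / (1 − (6/7)^10) = 15398005/17077621

Let u_k denote P(reach 10 before 0 | start at k). Boundary: u_0 = 0, u_10 = 1. Recurrence: u_k = 7/13·u_{k+1} + 6/13·u_{k-1} for 1 ≤ k ≤ 9. Try u_k = A + B·r^k with r = q/p = (6/13)/(7/13) = 6/7. Substitution satisfies the recurrence; boundary conditions give:
  u_k = (1 − r^k) / (1 − r^N) = (1 − (6/7)^8) / (1 − (6/7)^10) = 15398005/17077621.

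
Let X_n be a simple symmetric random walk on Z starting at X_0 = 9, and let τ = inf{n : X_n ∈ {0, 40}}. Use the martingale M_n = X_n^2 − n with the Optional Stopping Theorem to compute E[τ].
E[τ] = 279

M_n = X_n^2 − n is a martingale (since E[X_{n+1}^2 | F_n] = X_n^2 + 1). By OST (τ has finite mean in a bounded region), E[M_τ] = E[M_0] = X_0^2 − 0 = 9^2 = 81. Also E[M_τ] = E[X_τ^2] − E[τ]. The walk exits at 0 or 40, with P(hit 40 first) = 9/40, so E[X_τ^2] = 40^2 · 9/40 + 0 = 360. Thus E[τ] = E[X_τ^2] − E[M_τ] = 360 − 81 = 279 = 9(40 − 9) = 279.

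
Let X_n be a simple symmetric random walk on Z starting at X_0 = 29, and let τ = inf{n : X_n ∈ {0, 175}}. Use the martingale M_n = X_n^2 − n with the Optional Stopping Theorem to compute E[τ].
E[τ] = 4234

M_n = X_n^2 − n is a martingale (since E[X_{n+1}^2 | F_n] = X_n^2 + 1). By OST (τ has finite mean in a bounded region), E[M_τ] = E[M_0] = X_0^2 − 0 = 29^2 = 841. Also E[M_τ] = E[X_τ^2] − E[τ]. The walk exits at 0 or 175, with P(hit 175 first) = 29/175, so E[X_τ^2] = 175^2 · 29/175 + 0 = 5075. Thus E[τ] = E[X_τ^2] − E[M_τ] = 5075 − 841 = 4234 = 29(175 − 29) = 4234.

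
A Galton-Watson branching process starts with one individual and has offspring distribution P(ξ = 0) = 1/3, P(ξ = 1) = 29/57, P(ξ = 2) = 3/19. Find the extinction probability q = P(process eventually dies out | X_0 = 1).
q = 1

Mean offspring μ = 0·1/3 + 1·29/57 + 2·3/19 = 47/57 ≤ 1. For μ ≤ 1 with offspring not concentrated at 1, the Galton-Watson process goes extinct almost surely, so q = 1.
(Algebraic check: The pgf is f(s) = 1/3 + 29/57·s + 3/19·s². The extinction probability q is the smallest fixed point of f in [0, 1]. Setting s = f(s):
  3/19·s² + (29/57 − 1)·s + 1/3 = 0
  3/19·s² − (1/3 + 3/19)·s + 1/3 = 0
which factors as (s − 1)·(3/19·s − 1/3) = 0, giving roots s = 1 and s = (1/3)/(3/19) = 19/9. Since 19/9 ≥ 1, the smallest root in [0, 1] is s = 1.)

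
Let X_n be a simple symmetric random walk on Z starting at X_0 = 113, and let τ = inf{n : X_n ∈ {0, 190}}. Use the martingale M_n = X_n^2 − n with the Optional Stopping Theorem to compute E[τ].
E[τ] = 8701

M_n = X_n^2 − n is a martingale (since E[X_{n+1}^2 | F_n] = X_n^2 + 1). By OST (τ has finite mean in a bounded region), E[M_τ] = E[M_0] = X_0^2 − 0 = 113^2 = 12769. Also E[M_τ] = E[X_τ^2] − E[τ]. The walk exits at 0 or 190, with P(hit 190 first) = 113/190, so E[X_τ^2] = 190^2 · 113/190 + 0 = 21470. Thus E[τ] = E[X_τ^2] − E[M_τ] = 21470 − 12769 = 8701 = 113(190 − 113) = 8701.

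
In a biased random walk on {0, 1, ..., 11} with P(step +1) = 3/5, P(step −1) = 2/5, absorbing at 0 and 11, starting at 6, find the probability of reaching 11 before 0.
P(hit 11 before 0) = (1 − (2/3)^6) / (1 − (2/3)^11) = 161595/175099

Let u_k denote P(reach 11 before 0 | start at k). Boundary: u_0 = 0, u_11 = 1. Recurrence: u_k = 3/5·u_{k+1} + 2/5·u_{k-1} for 1 ≤ k ≤ 10. Try u_k = A + B·r^k with r = q/p = (2/5)/(3/5) = 2/3. Substitution satisfies the recurrence; boundary conditions give:
  u_k = (1 − r^k) / (1 − r^N) = (1 − (2/3)^6) / (1 − (2/3)^11) = 161595/175099.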